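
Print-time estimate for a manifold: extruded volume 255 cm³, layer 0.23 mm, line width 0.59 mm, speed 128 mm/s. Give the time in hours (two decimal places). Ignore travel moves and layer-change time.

4.08 hours

Bead cross-section = 0.23 × 0.59, so 0.1357 mm².
Path length: 255000 mm³ / 0.1357 mm² → 1879145.2 mm.
Time extruding = 1879145.2 / 128, so 14680.8 s.
In the requested units: 14680.8 s = 4.08 hours.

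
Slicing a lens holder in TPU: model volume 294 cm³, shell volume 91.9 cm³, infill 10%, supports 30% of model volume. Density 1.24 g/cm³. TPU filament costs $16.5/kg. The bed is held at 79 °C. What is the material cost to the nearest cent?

$4.10

Interior volume = 294 − 91.9 = 202.1 cm³.
Infill deposited: 0.10 × 202.1 → 20.21 cm³.
Support = 0.30 × 294, so 88.2 cm³.
Total printed volume = 91.9 + 20.21 + 88.2 = 200.31 cm³.
Mass = 200.31 × 1.24, so 248.3844 g.
At $16.5/kg: 248.3844/1000 × 16.5 = $4.10.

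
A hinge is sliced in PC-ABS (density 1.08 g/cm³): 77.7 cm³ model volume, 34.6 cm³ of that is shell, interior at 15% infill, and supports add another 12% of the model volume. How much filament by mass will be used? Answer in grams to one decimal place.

54.4 g

Infill region: 77.7 − 34.6 → 43.1 cm³.
Infill deposited = 0.15 × 43.1, so 6.465 cm³.
Support = 0.12 × 77.7, so 9.324 cm³.
Deposited volume = 34.6 + 6.465 + 9.324 = 50.389 cm³.
Mass = 50.389 × 1.08, so 54.42012 g.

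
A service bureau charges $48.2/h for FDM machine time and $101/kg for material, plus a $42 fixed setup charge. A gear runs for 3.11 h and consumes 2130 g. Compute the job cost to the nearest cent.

Time charge = 48.2 × 3.11, so $149.902.
Feedstock cost = 101 × 2130/1000 = $215.13.
Total = 149.902 + 215.13 + 42 = 407.032 ≈ $407.03.

$407.03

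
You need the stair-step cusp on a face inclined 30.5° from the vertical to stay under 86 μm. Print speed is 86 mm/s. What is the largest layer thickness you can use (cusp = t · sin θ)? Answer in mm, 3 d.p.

sin(30.5°) = 0.5075; t_max = 0.086/0.5075 = 0.169 mm.

0.169 mm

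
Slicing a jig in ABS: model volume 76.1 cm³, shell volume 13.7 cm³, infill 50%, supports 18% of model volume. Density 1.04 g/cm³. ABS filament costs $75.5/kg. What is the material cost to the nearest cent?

Volume inside the shell = 76.1 − 13.7 = 62.4 cm³.
Deposited infill: 0.50 × 62.4 → 31.2 cm³.
Support = 0.18 × 76.1 = 13.698 cm³.
Deposited volume: 13.7 + 31.2 + 13.698 → 58.598 cm³.
Mass: 58.598 × 1.04 → 60.94192 g.
Cost = 60.94192 g / 1000 × $75.5/kg = $4.60.

$4.60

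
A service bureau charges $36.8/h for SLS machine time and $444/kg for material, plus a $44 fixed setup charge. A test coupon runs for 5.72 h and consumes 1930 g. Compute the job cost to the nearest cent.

$1111.42

Machine cost = 36.8 × 5.72 = $210.496.
Feedstock cost = 444 × 1930/1000, so $856.92.
Adding setup: 210.496 + 856.92 + 44 → 1111.416 ≈ $1111.42.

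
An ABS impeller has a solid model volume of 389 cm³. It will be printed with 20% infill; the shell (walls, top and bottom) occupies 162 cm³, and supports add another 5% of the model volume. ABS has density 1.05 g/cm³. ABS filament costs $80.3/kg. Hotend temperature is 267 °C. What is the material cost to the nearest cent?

$19.13

Interior volume = 389 − 162, so 227 cm³.
Infill deposited = 0.20 × 227 = 45.4 cm³.
Support = 0.05 × 389 = 19.45 cm³.
Total printed volume = 162 + 45.4 + 19.45, so 226.85 cm³.
Mass = 226.85 × 1.05, so 238.1925 g.
Cost = 238.1925 g / 1000 × $80.3/kg = $19.13.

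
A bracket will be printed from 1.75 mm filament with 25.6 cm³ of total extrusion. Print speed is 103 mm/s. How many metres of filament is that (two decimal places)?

Filament cross-section = π × (1.75/2)² = 2.4053 mm².
Length = 25.6 cm³ / 2.4053 mm² = 25600 / 2.4053 = 10643.16 mm = 10.64 m.

10.64 m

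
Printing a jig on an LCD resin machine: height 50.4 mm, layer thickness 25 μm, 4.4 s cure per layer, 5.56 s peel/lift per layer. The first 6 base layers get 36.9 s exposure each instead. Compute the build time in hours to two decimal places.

5.63 hours

Layers = ⌈50.4/0.025⌉ = 2016.
Burn-in layers = 6 × (36.9 + 5.56), so 254.76 s.
Remaining layers = 2010 × (4.4 + 5.56), so 20019.6 s.
Sum: 254.76 + 20019.6 = 20274.36 s → 5.63 hours.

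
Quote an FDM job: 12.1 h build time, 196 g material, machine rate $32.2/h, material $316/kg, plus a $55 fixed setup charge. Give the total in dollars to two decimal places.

Machine cost: 32.2 × 12.1 → $389.62.
Feedstock cost = 316 × 196/1000, so $61.936.
Total = 389.62 + 61.936 + 55 = 506.556 ≈ $506.56.

$506.56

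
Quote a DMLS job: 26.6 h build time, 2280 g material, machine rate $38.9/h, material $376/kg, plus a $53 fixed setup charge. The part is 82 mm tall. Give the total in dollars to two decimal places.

Machine-time cost = 38.9 × 26.6 = $1034.74.
Material charge = 376 × 2280/1000 = $857.28.
Adding setup: 1034.74 + 857.28 + 53 → $1945.02.

$1945.02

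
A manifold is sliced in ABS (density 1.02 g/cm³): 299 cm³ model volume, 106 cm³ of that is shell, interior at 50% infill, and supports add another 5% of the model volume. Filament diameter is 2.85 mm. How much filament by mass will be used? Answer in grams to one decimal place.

221.8 g

Interior volume: 299 − 106 → 193 cm³.
Deposited infill = 0.50 × 193 = 96.5 cm³.
Support: 0.05 × 299 → 14.95 cm³.
Deposited volume = 106 + 96.5 + 14.95 = 217.45 cm³.
Mass: 217.45 × 1.02 → 221.799 g.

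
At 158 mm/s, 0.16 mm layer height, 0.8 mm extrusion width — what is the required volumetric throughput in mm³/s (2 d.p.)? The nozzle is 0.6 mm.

Bead cross-section = 0.16 × 0.8, so 0.128 mm².
Volumetric flow = 158 × 0.128 = 20.22 mm³/s.

20.22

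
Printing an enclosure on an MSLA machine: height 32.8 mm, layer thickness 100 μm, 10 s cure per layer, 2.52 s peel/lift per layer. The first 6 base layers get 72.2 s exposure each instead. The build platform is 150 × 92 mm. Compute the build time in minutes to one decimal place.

Layers = ⌈32.8/0.1⌉ = 328.
Burn-in layers = 6 × (72.2 + 2.52), so 448.32 s.
Regular layers = 322 × (10 + 2.52), so 4031.44 s.
Sum: 448.32 + 4031.44 = 4479.76 s → 74.7 minutes.

74.7 minutes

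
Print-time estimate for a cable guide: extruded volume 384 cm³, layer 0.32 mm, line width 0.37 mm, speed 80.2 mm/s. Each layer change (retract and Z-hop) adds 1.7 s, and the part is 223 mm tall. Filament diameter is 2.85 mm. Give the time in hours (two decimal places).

Extrusion cross-section = 0.32 × 0.37, so 0.1184 mm².
Path length: 384000 mm³ / 0.1184 mm² → 3243243.2 mm.
Print-move time: 3243243.2 / 80.2 → 40439.4 s.
Layers = ⌈223/0.32⌉ = 697.
Non-print overhead = 697 × 1.7, so 1184.9 s.
Total = 40439.4 + 1184.9 = 41624.3 s = 11.56 hours.

11.56 hours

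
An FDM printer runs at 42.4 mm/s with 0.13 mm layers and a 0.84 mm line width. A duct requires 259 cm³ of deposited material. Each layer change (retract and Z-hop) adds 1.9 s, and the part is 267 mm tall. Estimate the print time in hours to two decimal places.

Line area = 0.13 × 0.84, so 0.1092 mm².
Toolpath length = 259 cm³ / 0.1092 mm² = 259000 / 0.1092 = 2371794.9 mm.
Extrusion time = 2371794.9 / 42.4, so 55938.6 s.
Layers = ⌈267/0.13⌉ = 2054.
Z-hop total = 2054 × 1.9, so 3902.6 s.
Total = 55938.6 + 3902.6 = 59841.2 s = 16.62 hours.

16.62 hours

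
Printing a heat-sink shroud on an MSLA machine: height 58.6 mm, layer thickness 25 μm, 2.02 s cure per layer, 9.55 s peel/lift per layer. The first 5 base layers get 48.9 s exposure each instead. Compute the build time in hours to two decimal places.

7.60 hours

Number of layers: 58.6 / 0.025 → 2344 (rounded up).
Base layers: 5 × (48.9 + 9.55) → 292.25 s.
Regular layers: 2339 × (2.02 + 9.55) → 27062.23 s.
Total = 292.25 + 27062.23 = 27354.48 s = 7.60 hours.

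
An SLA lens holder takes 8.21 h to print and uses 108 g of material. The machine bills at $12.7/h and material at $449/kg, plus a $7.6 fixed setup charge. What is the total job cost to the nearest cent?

Machine cost: 12.7 × 8.21 → $104.267.
Material charge = 449 × 108/1000, so $48.492.
Total = 104.267 + 48.492 + 7.6 = 160.359 ≈ $160.36.

$160.36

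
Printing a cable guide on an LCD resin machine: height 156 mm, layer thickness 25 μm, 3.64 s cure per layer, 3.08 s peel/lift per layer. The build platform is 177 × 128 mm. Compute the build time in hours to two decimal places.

Number of layers: 156 / 0.025 → 6240 (rounded up).
Cycle time = 3.64 + 3.08, so 6.72 s.
Build time: 6240 × 6.72 s = 41932.8 s, i.e. 11.65 hours.

11.65 hours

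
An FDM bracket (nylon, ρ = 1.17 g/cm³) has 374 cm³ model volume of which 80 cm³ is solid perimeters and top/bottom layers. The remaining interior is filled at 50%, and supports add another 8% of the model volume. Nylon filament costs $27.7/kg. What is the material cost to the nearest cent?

Interior volume: 374 − 80 → 294 cm³.
Infill deposited = 0.50 × 294, so 147 cm³.
Support: 0.08 × 374 → 29.92 cm³.
Total extruded: 80 + 147 + 29.92 → 256.92 cm³.
Mass: 256.92 × 1.17 → 300.5964 g.
At $27.7/kg: 300.5964/1000 × 27.7 = $8.33.

$8.33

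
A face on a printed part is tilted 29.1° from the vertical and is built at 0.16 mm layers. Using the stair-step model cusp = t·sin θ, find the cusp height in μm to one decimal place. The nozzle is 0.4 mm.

77.8 μm

sin(29.1°) = 0.4863, so cusp = 0.16 × 0.4863 = 0.077808 mm → 77.8 μm.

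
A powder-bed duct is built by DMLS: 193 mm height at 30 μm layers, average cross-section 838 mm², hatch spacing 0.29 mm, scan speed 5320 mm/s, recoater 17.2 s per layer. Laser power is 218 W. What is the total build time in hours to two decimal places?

31.71 hours

Number of layers: 193 / 0.03 → 6434 (rounded up).
Per-layer scan distance: 838 / 0.29 → 2889.7 mm.
Scan time per layer = 2889.7 / 5320 = 0.5432 s.
Per-layer time: 0.5432 + 17.2 → 17.7432 s.
6434 layers × 17.7432 s/layer = 114159.7488 s, i.e. 31.71 hours.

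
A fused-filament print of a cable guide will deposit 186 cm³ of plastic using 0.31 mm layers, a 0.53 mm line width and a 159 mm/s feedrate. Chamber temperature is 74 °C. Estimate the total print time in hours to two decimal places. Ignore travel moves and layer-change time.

Line area: 0.31 × 0.53 → 0.1643 mm².
Toolpath length = 186 cm³ / 0.1643 mm² = 186000 / 0.1643 = 1132075.5 mm.
Time extruding: 1132075.5 / 159 → 7120 s.
7120 s = 1.98 hours.

1.98 hours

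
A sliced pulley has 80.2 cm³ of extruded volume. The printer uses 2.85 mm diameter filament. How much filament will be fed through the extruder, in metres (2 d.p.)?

Cross-section of 2.85 mm filament: π·(2.85/2)² = 6.3794 mm².
L = 80200 mm³ / 6.3794 mm² = 12571.72 mm, i.e. 12.57 m.

12.57 m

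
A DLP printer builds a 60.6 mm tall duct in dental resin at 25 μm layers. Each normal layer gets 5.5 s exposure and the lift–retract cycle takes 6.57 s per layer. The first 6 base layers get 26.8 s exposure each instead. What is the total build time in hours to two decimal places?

Number of layers: 60.6 / 0.025 → 2424 (rounded up).
Base layers: 6 × (26.8 + 6.57) → 200.22 s.
Remaining layers = 2418 × (5.5 + 6.57), so 29185.26 s.
Sum: 200.22 + 29185.26 = 29385.48 s → 8.16 hours.

8.16 hours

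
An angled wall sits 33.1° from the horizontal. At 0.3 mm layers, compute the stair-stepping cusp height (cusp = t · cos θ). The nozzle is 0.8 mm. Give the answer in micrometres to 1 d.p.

251.3 μm

h_c = t·cos θ = 0.3 × 0.8377 = 0.25131 mm (251.3 μm).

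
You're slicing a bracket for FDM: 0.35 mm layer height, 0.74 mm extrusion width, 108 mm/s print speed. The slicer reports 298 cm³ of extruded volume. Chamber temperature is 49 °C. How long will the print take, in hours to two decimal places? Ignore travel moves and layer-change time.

2.96 hours

Bead cross-section = 0.35 × 0.74, so 0.259 mm².
Toolpath length = 298 cm³ / 0.259 mm² = 298000 / 0.259 = 1150579.2 mm.
Extrusion time: 1150579.2 / 108 → 10653.5 s.
10653.5 s = 2.96 hours.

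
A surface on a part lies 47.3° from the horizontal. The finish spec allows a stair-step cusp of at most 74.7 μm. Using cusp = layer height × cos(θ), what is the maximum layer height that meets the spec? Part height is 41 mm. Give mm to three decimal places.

t = h_c / cos θ = 0.0747 / 0.6782 = 0.110 mm.

0.110 mm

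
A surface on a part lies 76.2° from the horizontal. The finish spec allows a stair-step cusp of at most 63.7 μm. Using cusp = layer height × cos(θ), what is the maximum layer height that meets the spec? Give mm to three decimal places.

t = h_c / cos θ = 0.0637 / 0.2385 = 0.267 mm.

0.267 mm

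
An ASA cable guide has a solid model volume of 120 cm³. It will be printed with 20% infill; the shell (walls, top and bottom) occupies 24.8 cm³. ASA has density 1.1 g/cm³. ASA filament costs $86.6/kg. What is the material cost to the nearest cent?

$4.18

Interior volume: 120 − 24.8 → 95.2 cm³.
Infill volume = 0.20 × 95.2, so 19.04 cm³.
Deposited volume = 24.8 + 19.04 = 43.84 cm³.
Mass = 43.84 × 1.1, so 48.224 g.
At $86.6/kg: 48.224/1000 × 86.6 = $4.18.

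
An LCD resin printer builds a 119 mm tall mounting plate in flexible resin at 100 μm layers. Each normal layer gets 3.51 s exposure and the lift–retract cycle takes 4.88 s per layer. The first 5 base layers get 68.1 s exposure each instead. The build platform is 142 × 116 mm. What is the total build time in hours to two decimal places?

Layers = ⌈119/0.1⌉ = 1190.
Burn-in layers = 5 × (68.1 + 4.88) = 364.9 s.
Regular layers: 1185 × (3.51 + 4.88) → 9942.15 s.
Total = 364.9 + 9942.15 = 10307.05 s = 2.86 hours.

2.86 hours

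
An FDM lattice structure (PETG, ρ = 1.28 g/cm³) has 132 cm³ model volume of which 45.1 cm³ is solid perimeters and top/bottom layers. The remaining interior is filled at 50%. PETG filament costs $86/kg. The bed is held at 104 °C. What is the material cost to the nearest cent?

$9.75

Infill region = 132 − 45.1, so 86.9 cm³.
Infill deposited = 0.50 × 86.9 = 43.45 cm³.
Deposited volume: 45.1 + 43.45 → 88.55 cm³.
Mass = 88.55 × 1.28 = 113.344 g.
Cost = 113.344 g / 1000 × $86/kg = $9.75.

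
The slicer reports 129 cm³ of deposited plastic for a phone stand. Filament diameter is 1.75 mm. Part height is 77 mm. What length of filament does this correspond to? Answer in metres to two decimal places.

53.63 m

Filament cross-section = π × (1.75/2)² = 2.4053 mm².
Length = 129 cm³ / 2.4053 mm² = 129000 / 2.4053 = 53631.56 mm = 53.63 m.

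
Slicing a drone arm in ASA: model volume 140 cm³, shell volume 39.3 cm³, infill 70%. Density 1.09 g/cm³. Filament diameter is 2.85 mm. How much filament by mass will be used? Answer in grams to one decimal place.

Volume inside the shell: 140 − 39.3 → 100.7 cm³.
Infill deposited = 0.70 × 100.7, so 70.49 cm³.
Total extruded: 39.3 + 70.49 → 109.79 cm³.
Mass = 109.79 × 1.09 = 119.6711 g.

119.7 g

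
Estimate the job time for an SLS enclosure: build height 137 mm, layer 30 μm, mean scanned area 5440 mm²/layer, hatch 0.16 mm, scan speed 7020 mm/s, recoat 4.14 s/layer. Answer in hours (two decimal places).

Number of layers: 137 / 0.03 → 4567 (rounded up).
Per-layer scan distance = 5440 / 0.16 = 34000 mm.
Scan time per layer: 34000 / 7020 → 4.8433 s.
Per-layer time: 4.8433 + 4.14 → 8.9833 s.
Total: 4567 × 8.9833 s = 41026.7311 s → 11.40 hours.

11.40 hours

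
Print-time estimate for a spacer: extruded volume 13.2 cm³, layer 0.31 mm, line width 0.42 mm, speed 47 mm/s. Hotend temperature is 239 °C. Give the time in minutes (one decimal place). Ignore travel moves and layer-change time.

Bead cross-section = 0.31 × 0.42 = 0.1302 mm².
Path length: 13200 mm³ / 0.1302 mm² → 101382.5 mm.
Time extruding = 101382.5 / 47, so 2157.1 s.
2157.1 s = 36.0 minutes.

36.0 minutes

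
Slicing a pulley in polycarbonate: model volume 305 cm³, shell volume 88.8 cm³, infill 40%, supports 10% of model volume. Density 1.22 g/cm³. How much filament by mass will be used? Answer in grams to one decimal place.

Infill region: 305 − 88.8 → 216.2 cm³.
Infill volume: 0.40 × 216.2 → 86.48 cm³.
Support = 0.10 × 305 = 30.5 cm³.
Total extruded: 88.8 + 86.48 + 30.5 → 205.78 cm³.
Mass: 205.78 × 1.22 → 251.0516 g.

251.1 g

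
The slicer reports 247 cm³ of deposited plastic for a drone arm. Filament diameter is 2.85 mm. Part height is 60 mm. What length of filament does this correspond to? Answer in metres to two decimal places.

38.72 m

A = π r² = π × 1.425² = 6.3794 mm².
Length = 247 cm³ / 6.3794 mm² = 247000 / 6.3794 = 38718.37 mm = 38.72 m.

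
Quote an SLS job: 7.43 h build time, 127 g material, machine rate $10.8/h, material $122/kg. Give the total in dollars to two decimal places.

Machine cost = 10.8 × 7.43, so $80.244.
Material cost = 122 × 127/1000 = $15.494.
Job cost: 80.244 + 15.494 = 95.738 ≈ $95.74.

$95.74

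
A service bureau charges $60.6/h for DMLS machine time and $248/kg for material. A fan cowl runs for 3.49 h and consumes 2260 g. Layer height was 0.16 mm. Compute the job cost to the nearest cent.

Machine cost = 60.6 × 3.49 = $211.494.
Material charge: 248 × 2260/1000 → $560.48.
Job cost: 211.494 + 560.48 = 771.974 ≈ $771.97.

$771.97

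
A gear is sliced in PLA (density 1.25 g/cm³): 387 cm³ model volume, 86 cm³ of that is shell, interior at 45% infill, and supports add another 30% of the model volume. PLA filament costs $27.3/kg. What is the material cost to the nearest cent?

$11.52

Infill region = 387 − 86 = 301 cm³.
Infill deposited: 0.45 × 301 → 135.45 cm³.
Support: 0.30 × 387 → 116.1 cm³.
Total printed volume = 86 + 135.45 + 116.1, so 337.55 cm³.
Mass: 337.55 × 1.25 → 421.9375 g.
At $27.3/kg: 421.9375/1000 × 27.3 = $11.52.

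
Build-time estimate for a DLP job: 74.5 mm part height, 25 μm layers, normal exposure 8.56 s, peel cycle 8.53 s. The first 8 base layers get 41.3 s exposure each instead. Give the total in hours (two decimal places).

Number of layers: 74.5 / 0.025 → 2980 (rounded up).
Bottom layers = 8 × (41.3 + 8.53), so 398.64 s.
Regular layers = 2972 × (8.56 + 8.53) = 50791.48 s.
Sum: 398.64 + 50791.48 = 51190.12 s → 14.22 hours.

14.22 hours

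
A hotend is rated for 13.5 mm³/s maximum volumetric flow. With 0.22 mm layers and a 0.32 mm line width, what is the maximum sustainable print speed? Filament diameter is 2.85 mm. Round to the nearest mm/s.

A = 0.22 × 0.32, so 0.0704 mm².
v_max = Q/A = 13.5/0.0704 = 191.76 mm/s → 192 mm/s.

192 mm/s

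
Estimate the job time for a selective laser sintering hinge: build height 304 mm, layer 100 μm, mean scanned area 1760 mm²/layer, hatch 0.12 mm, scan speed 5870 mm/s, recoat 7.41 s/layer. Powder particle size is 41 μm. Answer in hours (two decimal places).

8.37 hours

Layer count = ceil(304 / 0.1) = 3040.
Hatch length per layer = 1760 / 0.12, so 14666.7 mm.
Per-layer scan time = 14666.7 / 5870 = 2.4986 s.
Time per layer: 2.4986 + 7.41 → 9.9086 s.
Build time = 3040 × 9.9086 = 30122.144 s = 8.37 hours.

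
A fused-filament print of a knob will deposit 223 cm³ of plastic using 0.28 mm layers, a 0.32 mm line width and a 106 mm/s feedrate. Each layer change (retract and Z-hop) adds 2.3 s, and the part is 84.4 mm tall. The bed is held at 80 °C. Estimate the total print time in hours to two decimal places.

6.72 hours

Extrusion cross-section = 0.28 × 0.32, so 0.0896 mm².
Toolpath length = 223 cm³ / 0.0896 mm² = 223000 / 0.0896 = 2488839.3 mm.
Print-move time = 2488839.3 / 106 = 23479.6 s.
Layer count = ceil(84.4 / 0.28) = 302.
Z-hop total = 302 × 2.3, so 694.6 s.
Total = 23479.6 + 694.6 = 24174.2 s = 6.72 hours.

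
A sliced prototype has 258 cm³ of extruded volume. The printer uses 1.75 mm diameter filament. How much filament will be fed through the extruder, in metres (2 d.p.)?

107.26 m

A = π r² = π × 0.875² = 2.4053 mm².
Length = 258 cm³ / 2.4053 mm² = 258000 / 2.4053 = 107263.13 mm = 107.26 m.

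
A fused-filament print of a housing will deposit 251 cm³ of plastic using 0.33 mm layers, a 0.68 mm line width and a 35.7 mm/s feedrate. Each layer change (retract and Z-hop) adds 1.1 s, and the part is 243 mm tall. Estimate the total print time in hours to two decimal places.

Line area = 0.33 × 0.68, so 0.2244 mm².
Total extruded path = 251000/0.2244 = 1118538.3 mm.
Time extruding: 1118538.3 / 35.7 → 31331.6 s.
Layers = ⌈243/0.33⌉ = 737.
Non-print overhead: 737 × 1.1 → 810.7 s.
Altogether 31331.6 + 810.7 = 32142.3 s, i.e. 8.93 hours.

8.93 hours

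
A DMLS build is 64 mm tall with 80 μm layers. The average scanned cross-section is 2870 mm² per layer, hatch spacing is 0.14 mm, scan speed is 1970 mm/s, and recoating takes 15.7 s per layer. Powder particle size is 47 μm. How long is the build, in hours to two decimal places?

5.80 hours

Layers = ⌈64/0.08⌉ = 800.
Hatch length per layer: 2870 / 0.14 → 20500 mm.
Laser time per layer = 20500 / 1970, so 10.4061 s.
Per-layer time = 10.4061 + 15.7 = 26.1061 s.
Total: 800 × 26.1061 s = 20884.88 s → 5.80 hours.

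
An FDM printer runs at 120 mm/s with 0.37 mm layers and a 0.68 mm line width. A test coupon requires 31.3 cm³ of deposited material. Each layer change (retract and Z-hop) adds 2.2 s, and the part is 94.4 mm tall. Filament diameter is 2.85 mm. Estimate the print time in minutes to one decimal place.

26.7 minutes

Line area = 0.37 × 0.68, so 0.2516 mm².
Path length: 31300 mm³ / 0.2516 mm² → 124403.8 mm.
Extrusion time = 124403.8 / 120 = 1036.7 s.
Number of layers: 94.4 / 0.37 → 256 (rounded up).
Layer-change overhead: 256 × 2.2 → 563.2 s.
Total = 1036.7 + 563.2 = 1599.9 s = 26.7 minutes.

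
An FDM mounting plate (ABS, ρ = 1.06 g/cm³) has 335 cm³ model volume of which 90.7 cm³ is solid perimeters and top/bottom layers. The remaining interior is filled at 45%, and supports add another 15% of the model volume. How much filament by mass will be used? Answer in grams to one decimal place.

Interior volume = 335 − 90.7 = 244.3 cm³.
Infill deposited = 0.45 × 244.3 = 109.935 cm³.
Support = 0.15 × 335 = 50.25 cm³.
Total extruded = 90.7 + 109.935 + 50.25 = 250.885 cm³.
Mass: 250.885 × 1.06 → 265.9381 g.

265.9 g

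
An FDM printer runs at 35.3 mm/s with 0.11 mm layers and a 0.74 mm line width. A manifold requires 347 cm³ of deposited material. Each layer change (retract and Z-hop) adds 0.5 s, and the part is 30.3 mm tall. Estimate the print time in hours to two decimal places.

Extrusion cross-section = 0.11 × 0.74, so 0.0814 mm².
Total extruded path = 347000/0.0814 = 4262899.3 mm.
Extrusion time = 4262899.3 / 35.3 = 120762 s.
Layer count = ceil(30.3 / 0.11) = 276.
Non-print overhead = 276 × 0.5 = 138 s.
Total = 120762 + 138 = 120900 s = 33.58 hours.

33.58 hours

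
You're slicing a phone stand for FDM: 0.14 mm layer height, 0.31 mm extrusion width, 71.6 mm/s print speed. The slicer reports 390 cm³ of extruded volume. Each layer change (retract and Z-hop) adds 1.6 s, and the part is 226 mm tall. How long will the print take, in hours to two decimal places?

35.58 hours

Line area = 0.14 × 0.31, so 0.0434 mm².
Total extruded path = 390000/0.0434 = 8986175.1 mm.
Extrusion time = 8986175.1 / 71.6 = 125505.2 s.
Number of layers: 226 / 0.14 → 1615 (rounded up).
Layer-change overhead: 1615 × 1.6 → 2584 s.
Total = 125505.2 + 2584 = 128089.2 s = 35.58 hours.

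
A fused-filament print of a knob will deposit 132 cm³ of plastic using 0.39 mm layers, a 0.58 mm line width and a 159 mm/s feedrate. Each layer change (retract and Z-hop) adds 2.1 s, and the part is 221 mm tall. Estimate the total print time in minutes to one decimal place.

Bead cross-section = 0.39 × 0.58, so 0.2262 mm².
Path length: 132000 mm³ / 0.2262 mm² → 583554.4 mm.
Time extruding = 583554.4 / 159 = 3670.2 s.
Layers = ⌈221/0.39⌉ = 567.
Layer-change overhead = 567 × 2.1 = 1190.7 s.
Altogether 3670.2 + 1190.7 = 4860.9 s, i.e. 81.0 minutes.

81.0 minutes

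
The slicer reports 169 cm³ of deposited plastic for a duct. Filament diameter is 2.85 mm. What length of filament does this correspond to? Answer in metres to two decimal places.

26.49 m

A = π r² = π × 1.425² = 6.3794 mm².
Length = 169 cm³ / 6.3794 mm² = 169000 / 6.3794 = 26491.52 mm = 26.49 m.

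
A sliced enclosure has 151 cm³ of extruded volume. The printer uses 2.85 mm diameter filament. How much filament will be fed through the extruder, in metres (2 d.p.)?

23.67 m

A = π r² = π × 1.425² = 6.3794 mm².
L = 151000 mm³ / 6.3794 mm² = 23669.94 mm, i.e. 23.67 m.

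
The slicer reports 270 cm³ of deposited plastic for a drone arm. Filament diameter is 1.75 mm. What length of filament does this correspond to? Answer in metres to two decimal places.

Filament cross-section = π × (1.75/2)² = 2.4053 mm².
L = 270000 mm³ / 2.4053 mm² = 112252.11 mm, i.e. 112.25 m.

112.25 m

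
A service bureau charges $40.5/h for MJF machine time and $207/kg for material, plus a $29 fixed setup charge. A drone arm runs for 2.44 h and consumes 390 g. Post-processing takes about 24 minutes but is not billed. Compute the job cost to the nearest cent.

Time charge: 40.5 × 2.44 → $98.82.
Material charge: 207 × 390/1000 → $80.73.
Adding setup: 98.82 + 80.73 + 29 → $208.55.

$208.55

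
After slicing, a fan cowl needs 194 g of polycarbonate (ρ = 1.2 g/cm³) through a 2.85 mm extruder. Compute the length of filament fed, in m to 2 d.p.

25.34 m

Volume = 194 g / 1.2 g·cm⁻³ = 161.6667 cm³ = 161666.7 mm³.
A = π r² = π × 1.425² = 6.3794 mm².
Length = 161666.7 / 6.3794 = 25341.99 mm = 25.34 m.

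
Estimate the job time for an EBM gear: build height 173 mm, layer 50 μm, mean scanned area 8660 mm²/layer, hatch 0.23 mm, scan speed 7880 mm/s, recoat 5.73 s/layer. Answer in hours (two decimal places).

Layer count = ceil(173 / 0.05) = 3460.
Per-layer scan distance = 8660 / 0.23 = 37652.2 mm.
Per-layer scan time: 37652.2 / 7880 → 4.7782 s.
Layer cycle: 4.7782 + 5.73 → 10.5082 s.
3460 layers × 10.5082 s/layer = 36358.372 s, i.e. 10.10 hours.

10.10 hours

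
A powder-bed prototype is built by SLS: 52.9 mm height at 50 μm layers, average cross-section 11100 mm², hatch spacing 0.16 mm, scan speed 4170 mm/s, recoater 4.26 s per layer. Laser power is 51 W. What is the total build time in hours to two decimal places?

6.14 hours

Layer count = ceil(52.9 / 0.05) = 1058.
Hatch length per layer = 11100 / 0.16 = 69375 mm.
Per-layer scan time = 69375 / 4170 = 16.6367 s.
Time per layer = 16.6367 + 4.26 = 20.8967 s.
Build time = 1058 × 20.8967 = 22108.7086 s = 6.14 hours.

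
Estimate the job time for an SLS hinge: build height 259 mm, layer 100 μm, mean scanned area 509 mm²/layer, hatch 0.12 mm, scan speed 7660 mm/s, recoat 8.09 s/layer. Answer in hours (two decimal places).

6.22 hours

Number of layers: 259 / 0.1 → 2590 (rounded up).
Per-layer scan distance = 509 / 0.12 = 4241.7 mm.
Laser time per layer = 4241.7 / 7660 = 0.5537 s.
Per-layer time = 0.5537 + 8.09 = 8.6437 s.
Build time = 2590 × 8.6437 = 22387.183 s = 6.22 hours.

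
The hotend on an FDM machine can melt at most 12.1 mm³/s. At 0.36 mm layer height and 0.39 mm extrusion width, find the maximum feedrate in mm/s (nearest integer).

86 mm/s

Extrusion cross-section: 0.36 × 0.39 → 0.1404 mm².
v_max = Q/A = 12.1/0.1404 = 86.18 mm/s → 86 mm/s.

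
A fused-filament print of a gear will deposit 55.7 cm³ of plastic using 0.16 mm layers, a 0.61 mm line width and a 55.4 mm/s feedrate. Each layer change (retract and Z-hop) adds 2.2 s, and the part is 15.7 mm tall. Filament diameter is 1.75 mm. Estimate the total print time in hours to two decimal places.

Bead cross-section: 0.16 × 0.61 → 0.0976 mm².
Toolpath length = 55.7 cm³ / 0.0976 mm² = 55700 / 0.0976 = 570696.7 mm.
Time extruding: 570696.7 / 55.4 → 10301.4 s.
Layer count = ceil(15.7 / 0.16) = 99.
Non-print overhead = 99 × 2.2 = 217.8 s.
Altogether 10301.4 + 217.8 = 10519.2 s, i.e. 2.92 hours.

2.92 hours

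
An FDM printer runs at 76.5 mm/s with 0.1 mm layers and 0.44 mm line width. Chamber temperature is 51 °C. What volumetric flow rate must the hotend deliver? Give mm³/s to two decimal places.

Bead cross-section = 0.1 × 0.44, so 0.044 mm².
Q = v·A = 76.5 × 0.044 = 3.37 mm³/s.

3.37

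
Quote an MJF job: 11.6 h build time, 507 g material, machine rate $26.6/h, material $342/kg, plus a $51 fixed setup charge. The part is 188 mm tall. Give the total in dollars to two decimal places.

$532.95

Machine cost = 26.6 × 11.6, so $308.56.
Material cost: 342 × 507/1000 → $173.394.
Adding setup: 308.56 + 173.394 + 51 → 532.954 ≈ $532.95.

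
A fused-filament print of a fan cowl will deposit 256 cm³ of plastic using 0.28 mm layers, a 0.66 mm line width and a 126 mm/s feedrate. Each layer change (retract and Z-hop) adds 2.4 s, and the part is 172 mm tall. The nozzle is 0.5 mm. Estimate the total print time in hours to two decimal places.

3.46 hours

Line area: 0.28 × 0.66 → 0.1848 mm².
Path length: 256000 mm³ / 0.1848 mm² → 1385281.4 mm.
Time extruding = 1385281.4 / 126 = 10994.3 s.
Layers = ⌈172/0.28⌉ = 615.
Layer-change overhead = 615 × 2.4, so 1476 s.
Altogether 10994.3 + 1476 = 12470.3 s, i.e. 3.46 hours.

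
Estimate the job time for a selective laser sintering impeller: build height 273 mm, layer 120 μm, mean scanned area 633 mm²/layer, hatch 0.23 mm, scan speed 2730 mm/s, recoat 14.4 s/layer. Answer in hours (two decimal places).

9.74 hours

Layers = ⌈273/0.12⌉ = 2275.
Scan path per layer = 633 / 0.23 = 2752.2 mm.
Per-layer scan time = 2752.2 / 2730, so 1.0081 s.
Time per layer: 1.0081 + 14.4 → 15.4081 s.
Build time = 2275 × 15.4081 = 35053.4275 s = 9.74 hours.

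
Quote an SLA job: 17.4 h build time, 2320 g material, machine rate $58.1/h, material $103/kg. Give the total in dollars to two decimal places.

$1249.90

Machine cost: 58.1 × 17.4 → $1010.94.
Material charge: 103 × 2320/1000 → $238.96.
Total = 1010.94 + 238.96 = $1249.90.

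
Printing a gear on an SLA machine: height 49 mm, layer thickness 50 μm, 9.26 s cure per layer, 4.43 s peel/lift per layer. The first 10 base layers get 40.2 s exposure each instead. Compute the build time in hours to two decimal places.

3.81 hours

Number of layers: 49 / 0.05 → 980 (rounded up).
Base layers: 10 × (40.2 + 4.43) → 446.3 s.
Regular layers = 970 × (9.26 + 4.43), so 13279.3 s.
Total = 446.3 + 13279.3 = 13725.6 s = 3.81 hours.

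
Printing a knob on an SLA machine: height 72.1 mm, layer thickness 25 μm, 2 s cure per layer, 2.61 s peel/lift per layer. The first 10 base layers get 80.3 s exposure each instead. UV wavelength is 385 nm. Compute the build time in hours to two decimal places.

Number of layers: 72.1 / 0.025 → 2884 (rounded up).
Bottom layers: 10 × (80.3 + 2.61) → 829.1 s.
Regular layers = 2874 × (2 + 2.61), so 13249.14 s.
Total = 829.1 + 13249.14 = 14078.24 s = 3.91 hours.

3.91 hours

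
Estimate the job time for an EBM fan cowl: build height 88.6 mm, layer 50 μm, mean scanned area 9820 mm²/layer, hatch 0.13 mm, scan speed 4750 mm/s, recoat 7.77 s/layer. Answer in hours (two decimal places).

Layers = ⌈88.6/0.05⌉ = 1772.
Per-layer scan distance: 9820 / 0.13 → 75538.5 mm.
Per-layer scan time: 75538.5 / 4750 → 15.9028 s.
Time per layer: 15.9028 + 7.77 → 23.6728 s.
Total: 1772 × 23.6728 s = 41948.2016 s → 11.65 hours.

11.65 hours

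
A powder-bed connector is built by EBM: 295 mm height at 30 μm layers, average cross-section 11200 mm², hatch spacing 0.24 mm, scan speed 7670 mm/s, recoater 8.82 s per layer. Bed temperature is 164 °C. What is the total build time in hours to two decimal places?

Layer count = ceil(295 / 0.03) = 9834.
Scan path per layer = 11200 / 0.24 = 46666.7 mm.
Scan time per layer: 46666.7 / 7670 → 6.0843 s.
Per-layer time = 6.0843 + 8.82, so 14.9043 s.
9834 layers × 14.9043 s/layer = 146568.8862 s, i.e. 40.71 hours.

40.71 hours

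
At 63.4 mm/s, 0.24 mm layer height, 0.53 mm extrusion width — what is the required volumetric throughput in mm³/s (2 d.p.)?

8.06

Bead cross-section: 0.24 × 0.53 → 0.1272 mm².
Q = v·A = 63.4 × 0.1272 = 8.06 mm³/s.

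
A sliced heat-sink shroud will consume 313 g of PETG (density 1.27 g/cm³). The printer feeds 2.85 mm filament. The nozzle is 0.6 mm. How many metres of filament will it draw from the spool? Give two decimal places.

Volume = 313 g / 1.27 g·cm⁻³ = 246.4567 cm³ = 246456.7 mm³.
A = π r² = π × 1.425² = 6.3794 mm².
L = V/A = 246456.7/6.3794 = 38633.21 mm → 38.63 m.

38.63 m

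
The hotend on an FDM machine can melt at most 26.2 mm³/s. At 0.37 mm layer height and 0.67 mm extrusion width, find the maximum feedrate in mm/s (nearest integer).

A = 0.37 × 0.67, so 0.2479 mm².
v_max = Q/A = 26.2/0.2479 = 105.69 mm/s → 106 mm/s.

106 mm/s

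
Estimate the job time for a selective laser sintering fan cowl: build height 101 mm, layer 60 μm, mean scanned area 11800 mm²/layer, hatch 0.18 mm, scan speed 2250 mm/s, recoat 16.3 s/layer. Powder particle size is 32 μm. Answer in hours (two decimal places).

21.25 hours

Layers = ⌈101/0.06⌉ = 1684.
Per-layer scan distance = 11800 / 0.18, so 65555.6 mm.
Per-layer scan time = 65555.6 / 2250, so 29.1358 s.
Time per layer: 29.1358 + 16.3 → 45.4358 s.
Build time = 1684 × 45.4358 = 76513.8872 s = 21.25 hours.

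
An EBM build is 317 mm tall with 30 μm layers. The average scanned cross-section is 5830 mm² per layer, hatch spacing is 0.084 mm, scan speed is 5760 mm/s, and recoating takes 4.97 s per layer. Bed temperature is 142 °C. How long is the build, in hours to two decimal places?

49.96 hours

Layers = ⌈317/0.03⌉ = 10567.
Per-layer scan distance: 5830 / 0.084 → 69404.8 mm.
Beam time per layer: 69404.8 / 5760 → 12.0494 s.
Time per layer = 12.0494 + 4.97, so 17.0194 s.
10567 layers × 17.0194 s/layer = 179843.9998 s, i.e. 49.96 hours.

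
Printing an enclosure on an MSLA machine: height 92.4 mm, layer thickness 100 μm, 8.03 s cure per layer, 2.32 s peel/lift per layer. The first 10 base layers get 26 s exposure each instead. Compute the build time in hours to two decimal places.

2.71 hours

Layer count = ceil(92.4 / 0.1) = 924.
Bottom layers = 10 × (26 + 2.32) = 283.2 s.
Remaining layers = 914 × (8.03 + 2.32), so 9459.9 s.
Total = 283.2 + 9459.9 = 9743.1 s = 2.71 hours.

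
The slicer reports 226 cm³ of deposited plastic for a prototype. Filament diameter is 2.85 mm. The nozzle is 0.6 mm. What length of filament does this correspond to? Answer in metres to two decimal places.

Cross-section of 2.85 mm filament: π·(2.85/2)² = 6.3794 mm².
Length = 226 cm³ / 6.3794 mm² = 226000 / 6.3794 = 35426.53 mm = 35.43 m.

35.43 m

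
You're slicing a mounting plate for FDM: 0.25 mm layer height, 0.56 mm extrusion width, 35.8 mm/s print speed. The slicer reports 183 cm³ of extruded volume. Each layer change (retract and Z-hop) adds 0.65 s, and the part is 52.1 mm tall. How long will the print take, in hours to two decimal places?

Extrusion cross-section: 0.25 × 0.56 → 0.14 mm².
Total extruded path = 183000/0.14 = 1307142.9 mm.
Print-move time = 1307142.9 / 35.8 = 36512.4 s.
Layers = ⌈52.1/0.25⌉ = 209.
Z-hop total = 209 × 0.65, so 135.85 s.
Altogether 36512.4 + 135.85 = 36648.25 s, i.e. 10.18 hours.

10.18 hours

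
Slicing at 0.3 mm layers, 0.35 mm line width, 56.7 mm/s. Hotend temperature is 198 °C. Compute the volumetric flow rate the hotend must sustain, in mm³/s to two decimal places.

Extrusion cross-section = 0.3 × 0.35, so 0.105 mm².
Volumetric flow = 56.7 × 0.105 = 5.95 mm³/s.

5.95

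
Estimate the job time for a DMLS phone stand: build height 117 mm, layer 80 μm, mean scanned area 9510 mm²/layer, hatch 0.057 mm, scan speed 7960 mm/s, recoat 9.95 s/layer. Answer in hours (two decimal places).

Layer count = ceil(117 / 0.08) = 1463.
Per-layer scan distance: 9510 / 0.057 → 166842.1 mm.
Laser time per layer = 166842.1 / 7960 = 20.9601 s.
Per-layer time = 20.9601 + 9.95, so 30.9101 s.
Total: 1463 × 30.9101 s = 45221.4763 s → 12.56 hours.

12.56 hours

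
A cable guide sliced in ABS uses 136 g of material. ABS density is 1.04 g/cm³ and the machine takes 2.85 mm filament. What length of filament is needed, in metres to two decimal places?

20.50 m

Volume = 136 g / 1.04 g·cm⁻³ = 130.7692 cm³ = 130769.2 mm³.
Cross-section of 2.85 mm filament: π·(2.85/2)² = 6.3794 mm².
L = V/A = 130769.2/6.3794 = 20498.67 mm → 20.50 m.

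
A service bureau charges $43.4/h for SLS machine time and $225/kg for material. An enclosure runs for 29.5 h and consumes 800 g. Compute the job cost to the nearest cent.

$1460.30

Machine cost = 43.4 × 29.5, so $1280.30.
Material charge: 225 × 800/1000 → $180.00.
Job cost: 1280.30 + 180.00 = $1460.30.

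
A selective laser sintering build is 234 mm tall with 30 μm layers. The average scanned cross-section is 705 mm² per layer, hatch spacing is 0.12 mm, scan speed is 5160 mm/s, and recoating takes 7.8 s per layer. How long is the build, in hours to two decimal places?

Number of layers: 234 / 0.03 → 7800 (rounded up).
Scan path per layer: 705 / 0.12 → 5875 mm.
Laser time per layer = 5875 / 5160, so 1.1386 s.
Layer cycle = 1.1386 + 7.8, so 8.9386 s.
7800 layers × 8.9386 s/layer = 69721.08 s, i.e. 19.37 hours.

19.37 hours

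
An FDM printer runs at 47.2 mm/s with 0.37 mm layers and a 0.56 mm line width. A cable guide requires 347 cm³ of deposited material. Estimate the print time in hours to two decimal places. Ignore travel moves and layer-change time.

9.86 hours

Line area: 0.37 × 0.56 → 0.2072 mm².
Toolpath length = 347 cm³ / 0.2072 mm² = 347000 / 0.2072 = 1674710.4 mm.
Print-move time = 1674710.4 / 47.2, so 35481.2 s.
35481.2 s = 9.86 hours.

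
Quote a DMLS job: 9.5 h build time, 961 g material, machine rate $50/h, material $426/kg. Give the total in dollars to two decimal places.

Machine-time cost = 50 × 9.5 = $475.00.
Material charge = 426 × 961/1000, so $409.386.
Job cost: 475.00 + 409.386 = 884.386 ≈ $884.39.

$884.39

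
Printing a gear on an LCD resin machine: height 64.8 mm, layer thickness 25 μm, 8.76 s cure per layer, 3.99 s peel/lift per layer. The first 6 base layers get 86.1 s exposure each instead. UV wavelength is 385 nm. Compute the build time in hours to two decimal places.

9.31 hours

Layer count = ceil(64.8 / 0.025) = 2592.
Base layers = 6 × (86.1 + 3.99) = 540.54 s.
Remaining layers = 2586 × (8.76 + 3.99) = 32971.5 s.
Total = 540.54 + 32971.5 = 33512.04 s = 9.31 hours.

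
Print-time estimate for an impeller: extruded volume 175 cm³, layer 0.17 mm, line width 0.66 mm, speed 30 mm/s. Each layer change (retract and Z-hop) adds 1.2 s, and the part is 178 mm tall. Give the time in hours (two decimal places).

Extrusion cross-section = 0.17 × 0.66, so 0.1122 mm².
Total extruded path = 175000/0.1122 = 1559714.8 mm.
Print-move time = 1559714.8 / 30, so 51990.5 s.
Layers = ⌈178/0.17⌉ = 1048.
Z-hop total = 1048 × 1.2, so 1257.6 s.
Total = 51990.5 + 1257.6 = 53248.1 s = 14.79 hours.

14.79 hours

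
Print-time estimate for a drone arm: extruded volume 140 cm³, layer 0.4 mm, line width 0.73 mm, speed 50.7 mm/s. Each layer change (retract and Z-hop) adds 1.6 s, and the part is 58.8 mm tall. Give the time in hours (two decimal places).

2.69 hours

Extrusion cross-section: 0.4 × 0.73 → 0.292 mm².
Toolpath length = 140 cm³ / 0.292 mm² = 140000 / 0.292 = 479452.1 mm.
Time extruding = 479452.1 / 50.7, so 9456.6 s.
Layers = ⌈58.8/0.4⌉ = 147.
Layer-change overhead: 147 × 1.6 → 235.2 s.
Altogether 9456.6 + 235.2 = 9691.8 s, i.e. 2.69 hours.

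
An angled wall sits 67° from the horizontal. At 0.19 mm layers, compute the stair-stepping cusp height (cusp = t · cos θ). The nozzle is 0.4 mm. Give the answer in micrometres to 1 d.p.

cos(67°) = 0.3907, so cusp = 0.19 × 0.3907 = 0.074233 mm → 74.2 μm.

74.2 μm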